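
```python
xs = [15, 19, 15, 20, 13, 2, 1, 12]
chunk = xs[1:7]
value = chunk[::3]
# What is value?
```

xs has length 8. The slice xs[1:7] selects indices [1, 2, 3, 4, 5, 6] (1->19, 2->15, 3->20, 4->13, 5->2, 6->1), giving [19, 15, 20, 13, 2, 1]. So chunk = [19, 15, 20, 13, 2, 1]. chunk has length 6. The slice chunk[::3] selects indices [0, 3] (0->19, 3->13), giving [19, 13].

[19, 13]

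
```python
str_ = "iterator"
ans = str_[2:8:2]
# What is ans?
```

str_ has length 8. The slice str_[2:8:2] selects indices [2, 4, 6] (2->'e', 4->'a', 6->'o'), giving 'eao'.

'eao'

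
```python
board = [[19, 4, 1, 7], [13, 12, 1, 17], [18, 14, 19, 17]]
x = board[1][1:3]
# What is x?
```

board[1] = [13, 12, 1, 17]. board[1] has length 4. The slice board[1][1:3] selects indices [1, 2] (1->12, 2->1), giving [12, 1].

[12, 1]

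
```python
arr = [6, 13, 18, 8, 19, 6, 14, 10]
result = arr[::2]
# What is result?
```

arr has length 8. The slice arr[::2] selects indices [0, 2, 4, 6] (0->6, 2->18, 4->19, 6->14), giving [6, 18, 19, 14].

[6, 18, 19, 14]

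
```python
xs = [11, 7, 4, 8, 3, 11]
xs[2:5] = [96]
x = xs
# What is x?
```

xs starts as [11, 7, 4, 8, 3, 11] (length 6). The slice xs[2:5] covers indices [2, 3, 4] with values [4, 8, 3]. Replacing that slice with [96] (different length) produces [11, 7, 96, 11].

[11, 7, 96, 11]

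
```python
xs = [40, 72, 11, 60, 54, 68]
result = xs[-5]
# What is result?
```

xs has length 6. Negative index -5 maps to positive index 6 + (-5) = 1. xs[1] = 72.

72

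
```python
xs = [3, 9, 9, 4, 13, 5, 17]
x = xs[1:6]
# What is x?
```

xs has length 7. The slice xs[1:6] selects indices [1, 2, 3, 4, 5] (1->9, 2->9, 3->4, 4->13, 5->5), giving [9, 9, 4, 13, 5].

[9, 9, 4, 13, 5]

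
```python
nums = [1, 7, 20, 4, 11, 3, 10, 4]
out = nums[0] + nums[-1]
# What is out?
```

nums has length 8. nums[0] = 1.
nums has length 8. Negative index -1 maps to positive index 8 + (-1) = 7. nums[7] = 4.
Sum: 1 + 4 = 5.

5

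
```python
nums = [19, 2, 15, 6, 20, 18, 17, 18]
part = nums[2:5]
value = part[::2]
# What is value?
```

nums has length 8. The slice nums[2:5] selects indices [2, 3, 4] (2->15, 3->6, 4->20), giving [15, 6, 20]. So part = [15, 6, 20]. part has length 3. The slice part[::2] selects indices [0, 2] (0->15, 2->20), giving [15, 20].

[15, 20]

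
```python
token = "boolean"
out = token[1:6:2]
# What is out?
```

token has length 7. The slice token[1:6:2] selects indices [1, 3, 5] (1->'o', 3->'l', 5->'a'), giving 'ola'.

'ola'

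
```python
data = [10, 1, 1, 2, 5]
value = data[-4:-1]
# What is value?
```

data has length 5. The slice data[-4:-1] selects indices [1, 2, 3] (1->1, 2->1, 3->2), giving [1, 1, 2].

[1, 1, 2]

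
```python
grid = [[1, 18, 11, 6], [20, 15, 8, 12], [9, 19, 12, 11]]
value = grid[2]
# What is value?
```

grid has 3 rows. Row 2 is [9, 19, 12, 11].

[9, 19, 12, 11]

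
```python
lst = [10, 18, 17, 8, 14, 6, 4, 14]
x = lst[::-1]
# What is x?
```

lst has length 8. The slice lst[::-1] selects indices [7, 6, 5, 4, 3, 2, 1, 0] (7->14, 6->4, 5->6, 4->14, 3->8, 2->17, 1->18, 0->10), giving [14, 4, 6, 14, 8, 17, 18, 10].

[14, 4, 6, 14, 8, 17, 18, 10]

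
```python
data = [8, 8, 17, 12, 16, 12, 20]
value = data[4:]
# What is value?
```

data has length 7. The slice data[4:] selects indices [4, 5, 6] (4->16, 5->12, 6->20), giving [16, 12, 20].

[16, 12, 20]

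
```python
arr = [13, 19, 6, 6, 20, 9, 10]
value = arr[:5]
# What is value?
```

arr has length 7. The slice arr[:5] selects indices [0, 1, 2, 3, 4] (0->13, 1->19, 2->6, 3->6, 4->20), giving [13, 19, 6, 6, 20].

[13, 19, 6, 6, 20]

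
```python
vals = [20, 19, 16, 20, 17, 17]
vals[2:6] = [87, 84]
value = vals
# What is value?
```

vals starts as [20, 19, 16, 20, 17, 17] (length 6). The slice vals[2:6] covers indices [2, 3, 4, 5] with values [16, 20, 17, 17]. Replacing that slice with [87, 84] (different length) produces [20, 19, 87, 84].

[20, 19, 87, 84]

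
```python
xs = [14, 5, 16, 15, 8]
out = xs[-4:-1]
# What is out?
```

xs has length 5. The slice xs[-4:-1] selects indices [1, 2, 3] (1->5, 2->16, 3->15), giving [5, 16, 15].

[5, 16, 15]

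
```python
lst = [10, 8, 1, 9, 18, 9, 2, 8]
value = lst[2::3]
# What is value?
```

lst has length 8. The slice lst[2::3] selects indices [2, 5] (2->1, 5->9), giving [1, 9].

[1, 9]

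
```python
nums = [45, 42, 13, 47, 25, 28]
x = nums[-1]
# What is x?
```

nums has length 6. Negative index -1 maps to positive index 6 + (-1) = 5. nums[5] = 28.

28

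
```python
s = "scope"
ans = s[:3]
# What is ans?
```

s has length 5. The slice s[:3] selects indices [0, 1, 2] (0->'s', 1->'c', 2->'o'), giving 'sco'.

'sco'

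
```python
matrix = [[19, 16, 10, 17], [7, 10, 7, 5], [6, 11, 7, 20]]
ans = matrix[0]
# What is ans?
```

matrix has 3 rows. Row 0 is [19, 16, 10, 17].

[19, 16, 10, 17]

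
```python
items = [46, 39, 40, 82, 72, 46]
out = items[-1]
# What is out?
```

items has length 6. Negative index -1 maps to positive index 6 + (-1) = 5. items[5] = 46.

46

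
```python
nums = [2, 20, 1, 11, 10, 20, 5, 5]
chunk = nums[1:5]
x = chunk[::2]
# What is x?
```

nums has length 8. The slice nums[1:5] selects indices [1, 2, 3, 4] (1->20, 2->1, 3->11, 4->10), giving [20, 1, 11, 10]. So chunk = [20, 1, 11, 10]. chunk has length 4. The slice chunk[::2] selects indices [0, 2] (0->20, 2->11), giving [20, 11].

[20, 11]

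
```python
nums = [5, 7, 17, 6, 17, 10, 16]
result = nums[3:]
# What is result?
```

nums has length 7. The slice nums[3:] selects indices [3, 4, 5, 6] (3->6, 4->17, 5->10, 6->16), giving [6, 17, 10, 16].

[6, 17, 10, 16]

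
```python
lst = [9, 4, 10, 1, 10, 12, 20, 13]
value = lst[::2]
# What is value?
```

lst has length 8. The slice lst[::2] selects indices [0, 2, 4, 6] (0->9, 2->10, 4->10, 6->20), giving [9, 10, 10, 20].

[9, 10, 10, 20]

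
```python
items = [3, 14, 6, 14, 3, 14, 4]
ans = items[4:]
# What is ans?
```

items has length 7. The slice items[4:] selects indices [4, 5, 6] (4->3, 5->14, 6->4), giving [3, 14, 4].

[3, 14, 4]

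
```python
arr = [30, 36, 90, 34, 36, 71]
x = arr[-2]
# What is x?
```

arr has length 6. Negative index -2 maps to positive index 6 + (-2) = 4. arr[4] = 36.

36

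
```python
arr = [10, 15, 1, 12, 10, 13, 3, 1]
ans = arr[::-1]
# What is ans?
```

arr has length 8. The slice arr[::-1] selects indices [7, 6, 5, 4, 3, 2, 1, 0] (7->1, 6->3, 5->13, 4->10, 3->12, 2->1, 1->15, 0->10), giving [1, 3, 13, 10, 12, 1, 15, 10].

[1, 3, 13, 10, 12, 1, 15, 10]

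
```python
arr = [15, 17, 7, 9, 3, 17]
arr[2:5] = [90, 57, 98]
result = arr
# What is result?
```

arr starts as [15, 17, 7, 9, 3, 17] (length 6). The slice arr[2:5] covers indices [2, 3, 4] with values [7, 9, 3]. Replacing that slice with [90, 57, 98] (same length) produces [15, 17, 90, 57, 98, 17].

[15, 17, 90, 57, 98, 17]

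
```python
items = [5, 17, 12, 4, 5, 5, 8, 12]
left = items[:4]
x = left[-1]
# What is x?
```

items has length 8. The slice items[:4] selects indices [0, 1, 2, 3] (0->5, 1->17, 2->12, 3->4), giving [5, 17, 12, 4]. So left = [5, 17, 12, 4]. Then left[-1] = 4.

4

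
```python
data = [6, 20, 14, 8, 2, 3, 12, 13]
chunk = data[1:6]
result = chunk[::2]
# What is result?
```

data has length 8. The slice data[1:6] selects indices [1, 2, 3, 4, 5] (1->20, 2->14, 3->8, 4->2, 5->3), giving [20, 14, 8, 2, 3]. So chunk = [20, 14, 8, 2, 3]. chunk has length 5. The slice chunk[::2] selects indices [0, 2, 4] (0->20, 2->8, 4->3), giving [20, 8, 3].

[20, 8, 3]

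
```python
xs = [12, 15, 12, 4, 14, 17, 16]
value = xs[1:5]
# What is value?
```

xs has length 7. The slice xs[1:5] selects indices [1, 2, 3, 4] (1->15, 2->12, 3->4, 4->14), giving [15, 12, 4, 14].

[15, 12, 4, 14]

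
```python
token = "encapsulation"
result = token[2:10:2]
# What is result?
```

token has length 13. The slice token[2:10:2] selects indices [2, 4, 6, 8] (2->'c', 4->'p', 6->'u', 8->'a'), giving 'cpua'.

'cpua'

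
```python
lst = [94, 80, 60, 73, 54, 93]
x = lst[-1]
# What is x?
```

lst has length 6. Negative index -1 maps to positive index 6 + (-1) = 5. lst[5] = 93.

93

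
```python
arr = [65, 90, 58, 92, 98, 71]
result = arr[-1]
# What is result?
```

arr has length 6. Negative index -1 maps to positive index 6 + (-1) = 5. arr[5] = 71.

71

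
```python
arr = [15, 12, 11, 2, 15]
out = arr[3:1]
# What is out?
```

arr has length 5. The slice arr[3:1] resolves to an empty index range, so the result is [].

[]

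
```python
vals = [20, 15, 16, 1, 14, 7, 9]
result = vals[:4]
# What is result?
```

vals has length 7. The slice vals[:4] selects indices [0, 1, 2, 3] (0->20, 1->15, 2->16, 3->1), giving [20, 15, 16, 1].

[20, 15, 16, 1]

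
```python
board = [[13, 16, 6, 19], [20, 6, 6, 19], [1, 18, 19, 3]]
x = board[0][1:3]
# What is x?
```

board[0] = [13, 16, 6, 19]. board[0] has length 4. The slice board[0][1:3] selects indices [1, 2] (1->16, 2->6), giving [16, 6].

[16, 6]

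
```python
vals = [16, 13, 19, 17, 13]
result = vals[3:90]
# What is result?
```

vals has length 5. The slice vals[3:90] selects indices [3, 4] (3->17, 4->13), giving [17, 13].

[17, 13]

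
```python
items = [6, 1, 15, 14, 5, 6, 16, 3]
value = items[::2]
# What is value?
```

items has length 8. The slice items[::2] selects indices [0, 2, 4, 6] (0->6, 2->15, 4->5, 6->16), giving [6, 15, 5, 16].

[6, 15, 5, 16]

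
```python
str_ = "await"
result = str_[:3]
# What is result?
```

str_ has length 5. The slice str_[:3] selects indices [0, 1, 2] (0->'a', 1->'w', 2->'a'), giving 'awa'.

'awa'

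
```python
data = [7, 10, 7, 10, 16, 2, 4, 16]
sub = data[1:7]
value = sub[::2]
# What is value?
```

data has length 8. The slice data[1:7] selects indices [1, 2, 3, 4, 5, 6] (1->10, 2->7, 3->10, 4->16, 5->2, 6->4), giving [10, 7, 10, 16, 2, 4]. So sub = [10, 7, 10, 16, 2, 4]. sub has length 6. The slice sub[::2] selects indices [0, 2, 4] (0->10, 2->10, 4->2), giving [10, 10, 2].

[10, 10, 2]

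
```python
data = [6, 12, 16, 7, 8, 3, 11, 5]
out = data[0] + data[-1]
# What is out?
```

data has length 8. data[0] = 6.
data has length 8. Negative index -1 maps to positive index 8 + (-1) = 7. data[7] = 5.
Sum: 6 + 5 = 11.

11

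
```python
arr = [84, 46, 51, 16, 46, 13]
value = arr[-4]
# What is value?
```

arr has length 6. Negative index -4 maps to positive index 6 + (-4) = 2. arr[2] = 51.

51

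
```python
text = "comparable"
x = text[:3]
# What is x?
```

text has length 10. The slice text[:3] selects indices [0, 1, 2] (0->'c', 1->'o', 2->'m'), giving 'com'.

'com'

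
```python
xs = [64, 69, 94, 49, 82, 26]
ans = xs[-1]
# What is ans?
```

xs has length 6. Negative index -1 maps to positive index 6 + (-1) = 5. xs[5] = 26.

26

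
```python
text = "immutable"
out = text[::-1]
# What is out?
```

text has length 9. The slice text[::-1] selects indices [8, 7, 6, 5, 4, 3, 2, 1, 0] (8->'e', 7->'l', 6->'b', 5->'a', 4->'t', 3->'u', 2->'m', 1->'m', 0->'i'), giving 'elbatummi'.

'elbatummi'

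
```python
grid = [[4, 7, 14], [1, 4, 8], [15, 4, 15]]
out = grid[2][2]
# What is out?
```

grid[2] = [15, 4, 15]. Taking column 2 of that row yields 15.

15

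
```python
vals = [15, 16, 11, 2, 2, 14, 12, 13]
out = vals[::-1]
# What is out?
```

vals has length 8. The slice vals[::-1] selects indices [7, 6, 5, 4, 3, 2, 1, 0] (7->13, 6->12, 5->14, 4->2, 3->2, 2->11, 1->16, 0->15), giving [13, 12, 14, 2, 2, 11, 16, 15].

[13, 12, 14, 2, 2, 11, 16, 15]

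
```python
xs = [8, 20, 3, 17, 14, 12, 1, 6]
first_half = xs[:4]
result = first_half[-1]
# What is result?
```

xs has length 8. The slice xs[:4] selects indices [0, 1, 2, 3] (0->8, 1->20, 2->3, 3->17), giving [8, 20, 3, 17]. So first_half = [8, 20, 3, 17]. Then first_half[-1] = 17.

17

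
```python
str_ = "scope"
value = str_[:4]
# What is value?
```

str_ has length 5. The slice str_[:4] selects indices [0, 1, 2, 3] (0->'s', 1->'c', 2->'o', 3->'p'), giving 'scop'.

'scop'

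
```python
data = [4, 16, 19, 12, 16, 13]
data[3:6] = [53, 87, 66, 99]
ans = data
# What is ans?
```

data starts as [4, 16, 19, 12, 16, 13] (length 6). The slice data[3:6] covers indices [3, 4, 5] with values [12, 16, 13]. Replacing that slice with [53, 87, 66, 99] (different length) produces [4, 16, 19, 53, 87, 66, 99].

[4, 16, 19, 53, 87, 66, 99]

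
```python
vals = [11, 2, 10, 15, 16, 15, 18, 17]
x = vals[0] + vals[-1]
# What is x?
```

vals has length 8. vals[0] = 11.
vals has length 8. Negative index -1 maps to positive index 8 + (-1) = 7. vals[7] = 17.
Sum: 11 + 17 = 28.

28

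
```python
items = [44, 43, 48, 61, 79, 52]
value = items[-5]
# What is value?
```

items has length 6. Negative index -5 maps to positive index 6 + (-5) = 1. items[1] = 43.

43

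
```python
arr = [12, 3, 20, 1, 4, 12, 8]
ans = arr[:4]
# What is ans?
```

arr has length 7. The slice arr[:4] selects indices [0, 1, 2, 3] (0->12, 1->3, 2->20, 3->1), giving [12, 3, 20, 1].

[12, 3, 20, 1]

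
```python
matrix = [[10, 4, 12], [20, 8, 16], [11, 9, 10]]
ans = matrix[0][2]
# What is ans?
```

matrix[0] = [10, 4, 12]. Taking column 2 of that row yields 12.

12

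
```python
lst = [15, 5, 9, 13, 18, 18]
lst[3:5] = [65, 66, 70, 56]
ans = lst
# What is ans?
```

lst starts as [15, 5, 9, 13, 18, 18] (length 6). The slice lst[3:5] covers indices [3, 4] with values [13, 18]. Replacing that slice with [65, 66, 70, 56] (different length) produces [15, 5, 9, 65, 66, 70, 56, 18].

[15, 5, 9, 65, 66, 70, 56, 18]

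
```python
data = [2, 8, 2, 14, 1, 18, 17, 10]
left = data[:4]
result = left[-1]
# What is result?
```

data has length 8. The slice data[:4] selects indices [0, 1, 2, 3] (0->2, 1->8, 2->2, 3->14), giving [2, 8, 2, 14]. So left = [2, 8, 2, 14]. Then left[-1] = 14.

14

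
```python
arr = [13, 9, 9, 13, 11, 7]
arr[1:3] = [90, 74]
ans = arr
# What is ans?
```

arr starts as [13, 9, 9, 13, 11, 7] (length 6). The slice arr[1:3] covers indices [1, 2] with values [9, 9]. Replacing that slice with [90, 74] (same length) produces [13, 90, 74, 13, 11, 7].

[13, 90, 74, 13, 11, 7]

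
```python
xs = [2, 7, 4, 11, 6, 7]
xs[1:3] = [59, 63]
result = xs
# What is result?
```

xs starts as [2, 7, 4, 11, 6, 7] (length 6). The slice xs[1:3] covers indices [1, 2] with values [7, 4]. Replacing that slice with [59, 63] (same length) produces [2, 59, 63, 11, 6, 7].

[2, 59, 63, 11, 6, 7]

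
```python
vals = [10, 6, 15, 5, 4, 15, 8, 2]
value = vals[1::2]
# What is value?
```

vals has length 8. The slice vals[1::2] selects indices [1, 3, 5, 7] (1->6, 3->5, 5->15, 7->2), giving [6, 5, 15, 2].

[6, 5, 15, 2]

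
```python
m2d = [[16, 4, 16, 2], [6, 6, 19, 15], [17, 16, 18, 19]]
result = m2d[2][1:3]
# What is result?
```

m2d[2] = [17, 16, 18, 19]. m2d[2] has length 4. The slice m2d[2][1:3] selects indices [1, 2] (1->16, 2->18), giving [16, 18].

[16, 18]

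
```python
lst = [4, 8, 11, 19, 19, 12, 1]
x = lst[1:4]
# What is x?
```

lst has length 7. The slice lst[1:4] selects indices [1, 2, 3] (1->8, 2->11, 3->19), giving [8, 11, 19].

[8, 11, 19]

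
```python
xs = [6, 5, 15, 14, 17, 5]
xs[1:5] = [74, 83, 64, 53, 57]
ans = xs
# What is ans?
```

xs starts as [6, 5, 15, 14, 17, 5] (length 6). The slice xs[1:5] covers indices [1, 2, 3, 4] with values [5, 15, 14, 17]. Replacing that slice with [74, 83, 64, 53, 57] (different length) produces [6, 74, 83, 64, 53, 57, 5].

[6, 74, 83, 64, 53, 57, 5]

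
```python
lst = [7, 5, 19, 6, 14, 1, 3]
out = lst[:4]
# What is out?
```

lst has length 7. The slice lst[:4] selects indices [0, 1, 2, 3] (0->7, 1->5, 2->19, 3->6), giving [7, 5, 19, 6].

[7, 5, 19, 6]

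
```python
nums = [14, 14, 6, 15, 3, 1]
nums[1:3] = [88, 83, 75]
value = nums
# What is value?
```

nums starts as [14, 14, 6, 15, 3, 1] (length 6). The slice nums[1:3] covers indices [1, 2] with values [14, 6]. Replacing that slice with [88, 83, 75] (different length) produces [14, 88, 83, 75, 15, 3, 1].

[14, 88, 83, 75, 15, 3, 1]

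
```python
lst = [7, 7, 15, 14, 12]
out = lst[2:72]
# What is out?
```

lst has length 5. The slice lst[2:72] selects indices [2, 3, 4] (2->15, 3->14, 4->12), giving [15, 14, 12].

[15, 14, 12]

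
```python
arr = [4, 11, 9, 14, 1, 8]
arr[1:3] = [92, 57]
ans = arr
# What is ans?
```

arr starts as [4, 11, 9, 14, 1, 8] (length 6). The slice arr[1:3] covers indices [1, 2] with values [11, 9]. Replacing that slice with [92, 57] (same length) produces [4, 92, 57, 14, 1, 8].

[4, 92, 57, 14, 1, 8]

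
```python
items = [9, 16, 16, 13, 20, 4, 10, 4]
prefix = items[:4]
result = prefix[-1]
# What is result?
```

items has length 8. The slice items[:4] selects indices [0, 1, 2, 3] (0->9, 1->16, 2->16, 3->13), giving [9, 16, 16, 13]. So prefix = [9, 16, 16, 13]. Then prefix[-1] = 13.

13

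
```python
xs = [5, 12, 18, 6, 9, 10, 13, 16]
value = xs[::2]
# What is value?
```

xs has length 8. The slice xs[::2] selects indices [0, 2, 4, 6] (0->5, 2->18, 4->9, 6->13), giving [5, 18, 9, 13].

[5, 18, 9, 13]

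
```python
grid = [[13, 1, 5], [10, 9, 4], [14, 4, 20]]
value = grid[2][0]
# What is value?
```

grid[2] = [14, 4, 20]. Taking column 0 of that row yields 14.

14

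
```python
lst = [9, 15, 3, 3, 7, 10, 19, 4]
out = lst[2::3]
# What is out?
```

lst has length 8. The slice lst[2::3] selects indices [2, 5] (2->3, 5->10), giving [3, 10].

[3, 10]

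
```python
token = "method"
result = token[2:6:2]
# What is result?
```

token has length 6. The slice token[2:6:2] selects indices [2, 4] (2->'t', 4->'o'), giving 'to'.

'to'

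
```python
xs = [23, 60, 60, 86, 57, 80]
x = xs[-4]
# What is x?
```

xs has length 6. Negative index -4 maps to positive index 6 + (-4) = 2. xs[2] = 60.

60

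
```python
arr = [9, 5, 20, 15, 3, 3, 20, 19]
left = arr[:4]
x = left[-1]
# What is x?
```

arr has length 8. The slice arr[:4] selects indices [0, 1, 2, 3] (0->9, 1->5, 2->20, 3->15), giving [9, 5, 20, 15]. So left = [9, 5, 20, 15]. Then left[-1] = 15.

15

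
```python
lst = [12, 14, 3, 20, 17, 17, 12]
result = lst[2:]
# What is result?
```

lst has length 7. The slice lst[2:] selects indices [2, 3, 4, 5, 6] (2->3, 3->20, 4->17, 5->17, 6->12), giving [3, 20, 17, 17, 12].

[3, 20, 17, 17, 12]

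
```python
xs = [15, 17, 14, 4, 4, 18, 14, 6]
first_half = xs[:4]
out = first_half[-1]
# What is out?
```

xs has length 8. The slice xs[:4] selects indices [0, 1, 2, 3] (0->15, 1->17, 2->14, 3->4), giving [15, 17, 14, 4]. So first_half = [15, 17, 14, 4]. Then first_half[-1] = 4.

4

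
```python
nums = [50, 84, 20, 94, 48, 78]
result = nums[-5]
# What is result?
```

nums has length 6. Negative index -5 maps to positive index 6 + (-5) = 1. nums[1] = 84.

84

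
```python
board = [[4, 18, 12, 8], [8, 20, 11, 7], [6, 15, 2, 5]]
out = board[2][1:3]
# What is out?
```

board[2] = [6, 15, 2, 5]. board[2] has length 4. The slice board[2][1:3] selects indices [1, 2] (1->15, 2->2), giving [15, 2].

[15, 2]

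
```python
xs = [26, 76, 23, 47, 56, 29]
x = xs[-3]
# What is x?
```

xs has length 6. Negative index -3 maps to positive index 6 + (-3) = 3. xs[3] = 47.

47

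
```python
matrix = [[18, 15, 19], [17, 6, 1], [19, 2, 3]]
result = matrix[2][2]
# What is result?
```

matrix[2] = [19, 2, 3]. Taking column 2 of that row yields 3.

3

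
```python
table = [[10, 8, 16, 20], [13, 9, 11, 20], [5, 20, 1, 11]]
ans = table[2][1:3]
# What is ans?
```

table[2] = [5, 20, 1, 11]. table[2] has length 4. The slice table[2][1:3] selects indices [1, 2] (1->20, 2->1), giving [20, 1].

[20, 1]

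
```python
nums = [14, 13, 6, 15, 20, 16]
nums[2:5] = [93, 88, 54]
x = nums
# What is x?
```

nums starts as [14, 13, 6, 15, 20, 16] (length 6). The slice nums[2:5] covers indices [2, 3, 4] with values [6, 15, 20]. Replacing that slice with [93, 88, 54] (same length) produces [14, 13, 93, 88, 54, 16].

[14, 13, 93, 88, 54, 16]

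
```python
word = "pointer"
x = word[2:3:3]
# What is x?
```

word has length 7. The slice word[2:3:3] selects indices [2] (2->'i'), giving 'i'.

'i'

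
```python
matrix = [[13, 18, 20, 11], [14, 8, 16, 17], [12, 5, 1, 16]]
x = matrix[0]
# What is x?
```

matrix has 3 rows. Row 0 is [13, 18, 20, 11].

[13, 18, 20, 11]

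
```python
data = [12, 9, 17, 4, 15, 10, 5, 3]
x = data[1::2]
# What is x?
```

data has length 8. The slice data[1::2] selects indices [1, 3, 5, 7] (1->9, 3->4, 5->10, 7->3), giving [9, 4, 10, 3].

[9, 4, 10, 3]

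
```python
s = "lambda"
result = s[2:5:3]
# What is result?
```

s has length 6. The slice s[2:5:3] selects indices [2] (2->'m'), giving 'm'.

'm'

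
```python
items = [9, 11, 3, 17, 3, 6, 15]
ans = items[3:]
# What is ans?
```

items has length 7. The slice items[3:] selects indices [3, 4, 5, 6] (3->17, 4->3, 5->6, 6->15), giving [17, 3, 6, 15].

[17, 3, 6, 15]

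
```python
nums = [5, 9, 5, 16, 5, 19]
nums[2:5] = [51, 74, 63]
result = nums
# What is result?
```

nums starts as [5, 9, 5, 16, 5, 19] (length 6). The slice nums[2:5] covers indices [2, 3, 4] with values [5, 16, 5]. Replacing that slice with [51, 74, 63] (same length) produces [5, 9, 51, 74, 63, 19].

[5, 9, 51, 74, 63, 19]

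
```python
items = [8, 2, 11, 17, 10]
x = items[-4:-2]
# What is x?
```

items has length 5. The slice items[-4:-2] selects indices [1, 2] (1->2, 2->11), giving [2, 11].

[2, 11]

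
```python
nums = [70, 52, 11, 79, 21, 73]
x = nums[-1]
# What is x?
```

nums has length 6. Negative index -1 maps to positive index 6 + (-1) = 5. nums[5] = 73.

73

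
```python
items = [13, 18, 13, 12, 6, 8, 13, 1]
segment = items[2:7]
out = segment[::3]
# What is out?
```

items has length 8. The slice items[2:7] selects indices [2, 3, 4, 5, 6] (2->13, 3->12, 4->6, 5->8, 6->13), giving [13, 12, 6, 8, 13]. So segment = [13, 12, 6, 8, 13]. segment has length 5. The slice segment[::3] selects indices [0, 3] (0->13, 3->8), giving [13, 8].

[13, 8]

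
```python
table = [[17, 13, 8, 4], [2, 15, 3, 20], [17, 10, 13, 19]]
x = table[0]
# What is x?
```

table has 3 rows. Row 0 is [17, 13, 8, 4].

[17, 13, 8, 4]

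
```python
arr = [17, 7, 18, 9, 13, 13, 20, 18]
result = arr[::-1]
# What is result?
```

arr has length 8. The slice arr[::-1] selects indices [7, 6, 5, 4, 3, 2, 1, 0] (7->18, 6->20, 5->13, 4->13, 3->9, 2->18, 1->7, 0->17), giving [18, 20, 13, 13, 9, 18, 7, 17].

[18, 20, 13, 13, 9, 18, 7, 17]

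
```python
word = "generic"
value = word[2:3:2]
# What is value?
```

word has length 7. The slice word[2:3:2] selects indices [2] (2->'n'), giving 'n'.

'n'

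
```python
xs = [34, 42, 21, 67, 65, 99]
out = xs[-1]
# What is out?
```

xs has length 6. Negative index -1 maps to positive index 6 + (-1) = 5. xs[5] = 99.

99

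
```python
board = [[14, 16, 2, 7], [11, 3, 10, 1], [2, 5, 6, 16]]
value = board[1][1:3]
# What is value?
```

board[1] = [11, 3, 10, 1]. board[1] has length 4. The slice board[1][1:3] selects indices [1, 2] (1->3, 2->10), giving [3, 10].

[3, 10]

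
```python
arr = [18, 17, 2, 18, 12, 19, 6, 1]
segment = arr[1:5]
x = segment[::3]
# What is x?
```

arr has length 8. The slice arr[1:5] selects indices [1, 2, 3, 4] (1->17, 2->2, 3->18, 4->12), giving [17, 2, 18, 12]. So segment = [17, 2, 18, 12]. segment has length 4. The slice segment[::3] selects indices [0, 3] (0->17, 3->12), giving [17, 12].

[17, 12]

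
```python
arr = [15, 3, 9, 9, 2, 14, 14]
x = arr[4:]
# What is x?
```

arr has length 7. The slice arr[4:] selects indices [4, 5, 6] (4->2, 5->14, 6->14), giving [2, 14, 14].

[2, 14, 14]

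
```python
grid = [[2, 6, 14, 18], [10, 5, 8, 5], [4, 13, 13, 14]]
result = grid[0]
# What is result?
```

grid has 3 rows. Row 0 is [2, 6, 14, 18].

[2, 6, 14, 18]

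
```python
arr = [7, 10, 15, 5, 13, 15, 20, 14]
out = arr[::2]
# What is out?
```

arr has length 8. The slice arr[::2] selects indices [0, 2, 4, 6] (0->7, 2->15, 4->13, 6->20), giving [7, 15, 13, 20].

[7, 15, 13, 20]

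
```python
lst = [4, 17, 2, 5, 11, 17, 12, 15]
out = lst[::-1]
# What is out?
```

lst has length 8. The slice lst[::-1] selects indices [7, 6, 5, 4, 3, 2, 1, 0] (7->15, 6->12, 5->17, 4->11, 3->5, 2->2, 1->17, 0->4), giving [15, 12, 17, 11, 5, 2, 17, 4].

[15, 12, 17, 11, 5, 2, 17, 4]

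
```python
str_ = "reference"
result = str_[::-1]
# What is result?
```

str_ has length 9. The slice str_[::-1] selects indices [8, 7, 6, 5, 4, 3, 2, 1, 0] (8->'e', 7->'c', 6->'n', 5->'e', 4->'r', 3->'e', 2->'f', 1->'e', 0->'r'), giving 'ecnerefer'.

'ecnerefer'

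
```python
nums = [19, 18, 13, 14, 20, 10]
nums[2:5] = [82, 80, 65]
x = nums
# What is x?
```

nums starts as [19, 18, 13, 14, 20, 10] (length 6). The slice nums[2:5] covers indices [2, 3, 4] with values [13, 14, 20]. Replacing that slice with [82, 80, 65] (same length) produces [19, 18, 82, 80, 65, 10].

[19, 18, 82, 80, 65, 10]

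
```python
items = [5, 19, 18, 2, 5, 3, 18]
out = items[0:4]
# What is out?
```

items has length 7. The slice items[0:4] selects indices [0, 1, 2, 3] (0->5, 1->19, 2->18, 3->2), giving [5, 19, 18, 2].

[5, 19, 18, 2]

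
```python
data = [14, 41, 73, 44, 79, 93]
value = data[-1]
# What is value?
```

data has length 6. Negative index -1 maps to positive index 6 + (-1) = 5. data[5] = 93.

93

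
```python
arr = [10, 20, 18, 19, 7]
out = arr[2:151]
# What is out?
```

arr has length 5. The slice arr[2:151] selects indices [2, 3, 4] (2->18, 3->19, 4->7), giving [18, 19, 7].

[18, 19, 7]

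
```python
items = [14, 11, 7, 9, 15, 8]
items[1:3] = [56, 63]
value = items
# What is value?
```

items starts as [14, 11, 7, 9, 15, 8] (length 6). The slice items[1:3] covers indices [1, 2] with values [11, 7]. Replacing that slice with [56, 63] (same length) produces [14, 56, 63, 9, 15, 8].

[14, 56, 63, 9, 15, 8]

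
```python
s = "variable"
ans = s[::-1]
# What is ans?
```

s has length 8. The slice s[::-1] selects indices [7, 6, 5, 4, 3, 2, 1, 0] (7->'e', 6->'l', 5->'b', 4->'a', 3->'i', 2->'r', 1->'a', 0->'v'), giving 'elbairav'.

'elbairav'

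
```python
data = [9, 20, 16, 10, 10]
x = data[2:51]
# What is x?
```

data has length 5. The slice data[2:51] selects indices [2, 3, 4] (2->16, 3->10, 4->10), giving [16, 10, 10].

[16, 10, 10]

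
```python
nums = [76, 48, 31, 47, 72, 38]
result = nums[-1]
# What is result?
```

nums has length 6. Negative index -1 maps to positive index 6 + (-1) = 5. nums[5] = 38.

38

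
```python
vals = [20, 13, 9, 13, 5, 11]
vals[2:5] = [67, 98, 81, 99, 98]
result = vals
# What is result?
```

vals starts as [20, 13, 9, 13, 5, 11] (length 6). The slice vals[2:5] covers indices [2, 3, 4] with values [9, 13, 5]. Replacing that slice with [67, 98, 81, 99, 98] (different length) produces [20, 13, 67, 98, 81, 99, 98, 11].

[20, 13, 67, 98, 81, 99, 98, 11]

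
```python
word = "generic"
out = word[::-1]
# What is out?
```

word has length 7. The slice word[::-1] selects indices [6, 5, 4, 3, 2, 1, 0] (6->'c', 5->'i', 4->'r', 3->'e', 2->'n', 1->'e', 0->'g'), giving 'cireneg'.

'cireneg'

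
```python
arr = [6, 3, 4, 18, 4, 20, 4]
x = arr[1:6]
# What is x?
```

arr has length 7. The slice arr[1:6] selects indices [1, 2, 3, 4, 5] (1->3, 2->4, 3->18, 4->4, 5->20), giving [3, 4, 18, 4, 20].

[3, 4, 18, 4, 20]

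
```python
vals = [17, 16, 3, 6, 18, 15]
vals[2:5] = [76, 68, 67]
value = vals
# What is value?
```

vals starts as [17, 16, 3, 6, 18, 15] (length 6). The slice vals[2:5] covers indices [2, 3, 4] with values [3, 6, 18]. Replacing that slice with [76, 68, 67] (same length) produces [17, 16, 76, 68, 67, 15].

[17, 16, 76, 68, 67, 15]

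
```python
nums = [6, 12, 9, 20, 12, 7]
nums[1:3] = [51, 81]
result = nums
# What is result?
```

nums starts as [6, 12, 9, 20, 12, 7] (length 6). The slice nums[1:3] covers indices [1, 2] with values [12, 9]. Replacing that slice with [51, 81] (same length) produces [6, 51, 81, 20, 12, 7].

[6, 51, 81, 20, 12, 7]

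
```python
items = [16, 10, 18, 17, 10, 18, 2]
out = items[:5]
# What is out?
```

items has length 7. The slice items[:5] selects indices [0, 1, 2, 3, 4] (0->16, 1->10, 2->18, 3->17, 4->10), giving [16, 10, 18, 17, 10].

[16, 10, 18, 17, 10]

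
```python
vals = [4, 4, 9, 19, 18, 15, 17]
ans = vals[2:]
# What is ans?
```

vals has length 7. The slice vals[2:] selects indices [2, 3, 4, 5, 6] (2->9, 3->19, 4->18, 5->15, 6->17), giving [9, 19, 18, 15, 17].

[9, 19, 18, 15, 17]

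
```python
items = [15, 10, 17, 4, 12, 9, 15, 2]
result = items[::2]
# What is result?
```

items has length 8. The slice items[::2] selects indices [0, 2, 4, 6] (0->15, 2->17, 4->12, 6->15), giving [15, 17, 12, 15].

[15, 17, 12, 15]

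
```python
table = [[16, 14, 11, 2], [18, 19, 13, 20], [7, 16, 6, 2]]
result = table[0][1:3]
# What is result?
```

table[0] = [16, 14, 11, 2]. table[0] has length 4. The slice table[0][1:3] selects indices [1, 2] (1->14, 2->11), giving [14, 11].

[14, 11]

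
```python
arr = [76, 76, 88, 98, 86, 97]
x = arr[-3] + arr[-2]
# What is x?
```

arr has length 6. Negative index -3 maps to positive index 6 + (-3) = 3. arr[3] = 98.
arr has length 6. Negative index -2 maps to positive index 6 + (-2) = 4. arr[4] = 86.
Sum: 98 + 86 = 184.

184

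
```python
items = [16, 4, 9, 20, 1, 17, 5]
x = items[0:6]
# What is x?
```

items has length 7. The slice items[0:6] selects indices [0, 1, 2, 3, 4, 5] (0->16, 1->4, 2->9, 3->20, 4->1, 5->17), giving [16, 4, 9, 20, 1, 17].

[16, 4, 9, 20, 1, 17]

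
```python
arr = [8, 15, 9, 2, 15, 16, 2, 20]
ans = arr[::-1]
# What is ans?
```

arr has length 8. The slice arr[::-1] selects indices [7, 6, 5, 4, 3, 2, 1, 0] (7->20, 6->2, 5->16, 4->15, 3->2, 2->9, 1->15, 0->8), giving [20, 2, 16, 15, 2, 9, 15, 8].

[20, 2, 16, 15, 2, 9, 15, 8]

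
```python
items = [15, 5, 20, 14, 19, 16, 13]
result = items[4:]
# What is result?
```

items has length 7. The slice items[4:] selects indices [4, 5, 6] (4->19, 5->16, 6->13), giving [19, 16, 13].

[19, 16, 13]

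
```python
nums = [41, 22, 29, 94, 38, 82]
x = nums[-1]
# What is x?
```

nums has length 6. Negative index -1 maps to positive index 6 + (-1) = 5. nums[5] = 82.

82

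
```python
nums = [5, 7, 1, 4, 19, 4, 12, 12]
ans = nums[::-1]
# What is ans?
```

nums has length 8. The slice nums[::-1] selects indices [7, 6, 5, 4, 3, 2, 1, 0] (7->12, 6->12, 5->4, 4->19, 3->4, 2->1, 1->7, 0->5), giving [12, 12, 4, 19, 4, 1, 7, 5].

[12, 12, 4, 19, 4, 1, 7, 5]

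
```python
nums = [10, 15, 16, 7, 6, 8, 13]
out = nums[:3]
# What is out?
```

nums has length 7. The slice nums[:3] selects indices [0, 1, 2] (0->10, 1->15, 2->16), giving [10, 15, 16].

[10, 15, 16]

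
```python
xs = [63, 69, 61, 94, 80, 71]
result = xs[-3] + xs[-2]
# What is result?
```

xs has length 6. Negative index -3 maps to positive index 6 + (-3) = 3. xs[3] = 94.
xs has length 6. Negative index -2 maps to positive index 6 + (-2) = 4. xs[4] = 80.
Sum: 94 + 80 = 174.

174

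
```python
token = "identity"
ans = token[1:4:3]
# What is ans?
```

token has length 8. The slice token[1:4:3] selects indices [1] (1->'d'), giving 'd'.

'd'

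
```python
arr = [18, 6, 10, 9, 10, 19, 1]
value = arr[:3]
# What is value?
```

arr has length 7. The slice arr[:3] selects indices [0, 1, 2] (0->18, 1->6, 2->10), giving [18, 6, 10].

[18, 6, 10]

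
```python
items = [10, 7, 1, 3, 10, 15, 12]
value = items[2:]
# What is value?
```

items has length 7. The slice items[2:] selects indices [2, 3, 4, 5, 6] (2->1, 3->3, 4->10, 5->15, 6->12), giving [1, 3, 10, 15, 12].

[1, 3, 10, 15, 12]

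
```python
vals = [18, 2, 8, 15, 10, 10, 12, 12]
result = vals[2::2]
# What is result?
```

vals has length 8. The slice vals[2::2] selects indices [2, 4, 6] (2->8, 4->10, 6->12), giving [8, 10, 12].

[8, 10, 12]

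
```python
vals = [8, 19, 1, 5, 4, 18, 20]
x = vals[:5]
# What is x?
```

vals has length 7. The slice vals[:5] selects indices [0, 1, 2, 3, 4] (0->8, 1->19, 2->1, 3->5, 4->4), giving [8, 19, 1, 5, 4].

[8, 19, 1, 5, 4]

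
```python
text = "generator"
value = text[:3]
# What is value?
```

text has length 9. The slice text[:3] selects indices [0, 1, 2] (0->'g', 1->'e', 2->'n'), giving 'gen'.

'gen'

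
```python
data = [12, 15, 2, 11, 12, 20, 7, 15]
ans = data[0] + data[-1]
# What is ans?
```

data has length 8. data[0] = 12.
data has length 8. Negative index -1 maps to positive index 8 + (-1) = 7. data[7] = 15.
Sum: 12 + 15 = 27.

27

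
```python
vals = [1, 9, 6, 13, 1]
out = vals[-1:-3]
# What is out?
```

vals has length 5. The slice vals[-1:-3] resolves to an empty index range, so the result is [].

[]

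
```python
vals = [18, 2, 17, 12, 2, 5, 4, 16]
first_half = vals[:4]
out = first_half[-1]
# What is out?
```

vals has length 8. The slice vals[:4] selects indices [0, 1, 2, 3] (0->18, 1->2, 2->17, 3->12), giving [18, 2, 17, 12]. So first_half = [18, 2, 17, 12]. Then first_half[-1] = 12.

12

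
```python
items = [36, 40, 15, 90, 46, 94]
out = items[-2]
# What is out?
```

items has length 6. Negative index -2 maps to positive index 6 + (-2) = 4. items[4] = 46.

46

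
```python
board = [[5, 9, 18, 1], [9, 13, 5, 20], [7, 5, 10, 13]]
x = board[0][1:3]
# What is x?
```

board[0] = [5, 9, 18, 1]. board[0] has length 4. The slice board[0][1:3] selects indices [1, 2] (1->9, 2->18), giving [9, 18].

[9, 18]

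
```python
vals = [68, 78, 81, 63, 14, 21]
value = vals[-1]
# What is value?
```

vals has length 6. Negative index -1 maps to positive index 6 + (-1) = 5. vals[5] = 21.

21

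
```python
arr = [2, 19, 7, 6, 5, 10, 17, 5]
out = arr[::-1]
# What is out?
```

arr has length 8. The slice arr[::-1] selects indices [7, 6, 5, 4, 3, 2, 1, 0] (7->5, 6->17, 5->10, 4->5, 3->6, 2->7, 1->19, 0->2), giving [5, 17, 10, 5, 6, 7, 19, 2].

[5, 17, 10, 5, 6, 7, 19, 2]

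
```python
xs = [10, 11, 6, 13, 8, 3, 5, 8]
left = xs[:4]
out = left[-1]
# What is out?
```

xs has length 8. The slice xs[:4] selects indices [0, 1, 2, 3] (0->10, 1->11, 2->6, 3->13), giving [10, 11, 6, 13]. So left = [10, 11, 6, 13]. Then left[-1] = 13.

13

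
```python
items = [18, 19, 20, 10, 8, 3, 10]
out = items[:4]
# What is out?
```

items has length 7. The slice items[:4] selects indices [0, 1, 2, 3] (0->18, 1->19, 2->20, 3->10), giving [18, 19, 20, 10].

[18, 19, 20, 10]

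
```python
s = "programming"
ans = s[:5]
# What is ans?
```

s has length 11. The slice s[:5] selects indices [0, 1, 2, 3, 4] (0->'p', 1->'r', 2->'o', 3->'g', 4->'r'), giving 'progr'.

'progr'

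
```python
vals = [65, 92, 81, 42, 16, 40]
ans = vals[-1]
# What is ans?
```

vals has length 6. Negative index -1 maps to positive index 6 + (-1) = 5. vals[5] = 40.

40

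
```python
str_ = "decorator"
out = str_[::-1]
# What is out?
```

str_ has length 9. The slice str_[::-1] selects indices [8, 7, 6, 5, 4, 3, 2, 1, 0] (8->'r', 7->'o', 6->'t', 5->'a', 4->'r', 3->'o', 2->'c', 1->'e', 0->'d'), giving 'rotaroced'.

'rotaroced'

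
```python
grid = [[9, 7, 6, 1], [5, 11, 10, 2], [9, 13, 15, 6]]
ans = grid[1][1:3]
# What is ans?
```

grid[1] = [5, 11, 10, 2]. grid[1] has length 4. The slice grid[1][1:3] selects indices [1, 2] (1->11, 2->10), giving [11, 10].

[11, 10]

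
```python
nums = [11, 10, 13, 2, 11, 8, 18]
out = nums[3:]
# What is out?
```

nums has length 7. The slice nums[3:] selects indices [3, 4, 5, 6] (3->2, 4->11, 5->8, 6->18), giving [2, 11, 8, 18].

[2, 11, 8, 18]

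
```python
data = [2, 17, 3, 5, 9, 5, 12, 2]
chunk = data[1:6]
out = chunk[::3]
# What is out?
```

data has length 8. The slice data[1:6] selects indices [1, 2, 3, 4, 5] (1->17, 2->3, 3->5, 4->9, 5->5), giving [17, 3, 5, 9, 5]. So chunk = [17, 3, 5, 9, 5]. chunk has length 5. The slice chunk[::3] selects indices [0, 3] (0->17, 3->9), giving [17, 9].

[17, 9]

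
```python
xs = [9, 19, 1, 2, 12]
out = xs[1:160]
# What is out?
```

xs has length 5. The slice xs[1:160] selects indices [1, 2, 3, 4] (1->19, 2->1, 3->2, 4->12), giving [19, 1, 2, 12].

[19, 1, 2, 12]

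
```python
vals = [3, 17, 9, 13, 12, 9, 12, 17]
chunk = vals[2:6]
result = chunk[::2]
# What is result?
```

vals has length 8. The slice vals[2:6] selects indices [2, 3, 4, 5] (2->9, 3->13, 4->12, 5->9), giving [9, 13, 12, 9]. So chunk = [9, 13, 12, 9]. chunk has length 4. The slice chunk[::2] selects indices [0, 2] (0->9, 2->12), giving [9, 12].

[9, 12]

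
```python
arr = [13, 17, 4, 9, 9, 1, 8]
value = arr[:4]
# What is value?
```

arr has length 7. The slice arr[:4] selects indices [0, 1, 2, 3] (0->13, 1->17, 2->4, 3->9), giving [13, 17, 4, 9].

[13, 17, 4, 9]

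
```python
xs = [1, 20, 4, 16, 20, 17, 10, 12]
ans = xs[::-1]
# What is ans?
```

xs has length 8. The slice xs[::-1] selects indices [7, 6, 5, 4, 3, 2, 1, 0] (7->12, 6->10, 5->17, 4->20, 3->16, 2->4, 1->20, 0->1), giving [12, 10, 17, 20, 16, 4, 20, 1].

[12, 10, 17, 20, 16, 4, 20, 1]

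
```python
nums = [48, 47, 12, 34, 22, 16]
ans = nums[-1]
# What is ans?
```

nums has length 6. Negative index -1 maps to positive index 6 + (-1) = 5. nums[5] = 16.

16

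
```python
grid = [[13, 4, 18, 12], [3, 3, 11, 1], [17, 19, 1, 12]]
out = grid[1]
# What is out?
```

grid has 3 rows. Row 1 is [3, 3, 11, 1].

[3, 3, 11, 1]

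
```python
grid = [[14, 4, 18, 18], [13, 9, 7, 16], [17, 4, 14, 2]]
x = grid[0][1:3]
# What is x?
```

grid[0] = [14, 4, 18, 18]. grid[0] has length 4. The slice grid[0][1:3] selects indices [1, 2] (1->4, 2->18), giving [4, 18].

[4, 18]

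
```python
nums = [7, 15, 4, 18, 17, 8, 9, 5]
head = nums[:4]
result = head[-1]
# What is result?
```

nums has length 8. The slice nums[:4] selects indices [0, 1, 2, 3] (0->7, 1->15, 2->4, 3->18), giving [7, 15, 4, 18]. So head = [7, 15, 4, 18]. Then head[-1] = 18.

18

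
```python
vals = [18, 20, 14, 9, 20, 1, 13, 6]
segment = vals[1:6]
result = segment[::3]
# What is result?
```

vals has length 8. The slice vals[1:6] selects indices [1, 2, 3, 4, 5] (1->20, 2->14, 3->9, 4->20, 5->1), giving [20, 14, 9, 20, 1]. So segment = [20, 14, 9, 20, 1]. segment has length 5. The slice segment[::3] selects indices [0, 3] (0->20, 3->20), giving [20, 20].

[20, 20]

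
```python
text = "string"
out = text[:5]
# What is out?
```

text has length 6. The slice text[:5] selects indices [0, 1, 2, 3, 4] (0->'s', 1->'t', 2->'r', 3->'i', 4->'n'), giving 'strin'.

'strin'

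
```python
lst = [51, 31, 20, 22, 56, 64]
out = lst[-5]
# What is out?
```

lst has length 6. Negative index -5 maps to positive index 6 + (-5) = 1. lst[1] = 31.

31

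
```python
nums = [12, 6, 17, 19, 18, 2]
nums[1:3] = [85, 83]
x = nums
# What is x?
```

nums starts as [12, 6, 17, 19, 18, 2] (length 6). The slice nums[1:3] covers indices [1, 2] with values [6, 17]. Replacing that slice with [85, 83] (same length) produces [12, 85, 83, 19, 18, 2].

[12, 85, 83, 19, 18, 2]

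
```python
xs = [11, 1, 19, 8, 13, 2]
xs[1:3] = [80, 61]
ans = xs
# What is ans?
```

xs starts as [11, 1, 19, 8, 13, 2] (length 6). The slice xs[1:3] covers indices [1, 2] with values [1, 19]. Replacing that slice with [80, 61] (same length) produces [11, 80, 61, 8, 13, 2].

[11, 80, 61, 8, 13, 2]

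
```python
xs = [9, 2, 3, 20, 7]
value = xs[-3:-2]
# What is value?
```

xs has length 5. The slice xs[-3:-2] selects indices [2] (2->3), giving [3].

[3]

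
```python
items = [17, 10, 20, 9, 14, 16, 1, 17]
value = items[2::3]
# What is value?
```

items has length 8. The slice items[2::3] selects indices [2, 5] (2->20, 5->16), giving [20, 16].

[20, 16]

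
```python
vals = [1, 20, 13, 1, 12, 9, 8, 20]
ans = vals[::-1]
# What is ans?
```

vals has length 8. The slice vals[::-1] selects indices [7, 6, 5, 4, 3, 2, 1, 0] (7->20, 6->8, 5->9, 4->12, 3->1, 2->13, 1->20, 0->1), giving [20, 8, 9, 12, 1, 13, 20, 1].

[20, 8, 9, 12, 1, 13, 20, 1]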